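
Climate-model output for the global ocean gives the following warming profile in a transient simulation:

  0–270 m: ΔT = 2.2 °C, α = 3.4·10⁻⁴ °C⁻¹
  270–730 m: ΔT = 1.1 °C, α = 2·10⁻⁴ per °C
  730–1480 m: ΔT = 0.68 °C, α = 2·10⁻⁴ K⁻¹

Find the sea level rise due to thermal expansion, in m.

Layer 1: 270 × 3.4×10⁻⁴ × 2.2 = 0.20196 m
Layer 2: 1.1 × 2×10⁻⁴ × 460 = 0.10120 m
750 × 0.68 × 2×10⁻⁴ = 0.10200 m
Δh = 0.20196 + 0.10120 + 0.10200 = 0.40516 m ≈ 0.41 m

Δh ≈ 0.41 m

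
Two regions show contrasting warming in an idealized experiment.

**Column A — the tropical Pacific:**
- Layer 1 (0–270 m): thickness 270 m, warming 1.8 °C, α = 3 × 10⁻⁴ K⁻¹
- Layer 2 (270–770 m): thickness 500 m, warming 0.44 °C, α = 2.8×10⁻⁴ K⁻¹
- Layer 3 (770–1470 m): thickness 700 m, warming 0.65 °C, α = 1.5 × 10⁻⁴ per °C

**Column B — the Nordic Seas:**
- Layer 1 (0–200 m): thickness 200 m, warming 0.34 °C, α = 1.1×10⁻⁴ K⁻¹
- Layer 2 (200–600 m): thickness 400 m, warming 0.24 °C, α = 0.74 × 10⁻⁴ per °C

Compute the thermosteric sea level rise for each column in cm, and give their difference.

A: 27.6 cm; B: 1.46 cm; difference 26.1 cm

A 0–270 m: 3×10⁻⁴ × 270 × 1.8 = 0.14580 m
A 500 × 2.8×10⁻⁴ × 0.44 = 0.06160 m
A Layer 3: 1.5×10⁻⁴ × 700 × 0.65 = 0.06825 m
A total: 0.27565 m
B Layer 1: 1.1×10⁻⁴ × 0.34 × 200 = 0.00748 m
B 200–600 m: 0.74×10⁻⁴ × 0.24 × 400 = 0.007104 m
B total: 0.014584 m
Difference: 0.27565 − 0.014584 = 0.261066 m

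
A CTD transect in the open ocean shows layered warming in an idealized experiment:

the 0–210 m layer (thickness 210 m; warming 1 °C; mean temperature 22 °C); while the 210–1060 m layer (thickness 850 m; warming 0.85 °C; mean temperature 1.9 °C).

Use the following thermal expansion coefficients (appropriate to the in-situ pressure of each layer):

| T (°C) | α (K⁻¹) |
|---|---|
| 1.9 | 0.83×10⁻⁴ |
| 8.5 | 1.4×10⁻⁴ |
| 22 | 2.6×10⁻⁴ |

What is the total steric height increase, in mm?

about 110 mm

Layer 1 at 22 °C → α = 2.6×10⁻⁴ K⁻¹
Layer 2 at 1.9 °C → α = 0.83×10⁻⁴ K⁻¹
0–210 m: 2.6×10⁻⁴ × 210 × 1 = 0.05460 m
0.83×10⁻⁴ × 0.85 × 850 = 0.0599675 m
Δh = 0.05460 + 0.0599675 = 0.1145675 m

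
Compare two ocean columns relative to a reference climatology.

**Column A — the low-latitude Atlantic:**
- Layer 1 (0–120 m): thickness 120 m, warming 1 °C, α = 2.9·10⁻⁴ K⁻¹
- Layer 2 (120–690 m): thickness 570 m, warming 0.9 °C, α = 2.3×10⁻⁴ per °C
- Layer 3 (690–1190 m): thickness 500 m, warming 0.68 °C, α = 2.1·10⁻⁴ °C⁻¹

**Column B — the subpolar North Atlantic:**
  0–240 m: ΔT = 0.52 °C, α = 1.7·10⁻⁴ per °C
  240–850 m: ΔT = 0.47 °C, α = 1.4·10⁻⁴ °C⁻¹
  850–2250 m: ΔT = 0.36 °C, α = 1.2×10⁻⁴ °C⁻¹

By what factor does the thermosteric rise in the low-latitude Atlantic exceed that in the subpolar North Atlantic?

a factor of 1.8

A 1 × 2.9×10⁻⁴ × 120 = 0.03480 m
A 120–690 m: 570 × 0.9 × 2.3×10⁻⁴ = 0.11799 m
A Layer 3: 0.68 × 2.1×10⁻⁴ × 500 = 0.07140 m
A total: 0.22419 m
B Layer 1: 0.52 × 240 × 1.7×10⁻⁴ = 0.021216 m
B 240–850 m: 0.47 × 1.4×10⁻⁴ × 610 = 0.040138 m
B 0.36 × 1.2×10⁻⁴ × 1400 = 0.06048 m
B total: 0.121834 m
Ratio: 0.22419 / 0.121834 ≈ 1.840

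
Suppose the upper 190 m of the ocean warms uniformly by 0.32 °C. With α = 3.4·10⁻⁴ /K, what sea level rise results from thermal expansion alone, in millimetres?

Δh = αΔT·H = 3.4×10⁻⁴ × 0.32 × 190 = 0.020672 m

Δh ≈ 20.7 mm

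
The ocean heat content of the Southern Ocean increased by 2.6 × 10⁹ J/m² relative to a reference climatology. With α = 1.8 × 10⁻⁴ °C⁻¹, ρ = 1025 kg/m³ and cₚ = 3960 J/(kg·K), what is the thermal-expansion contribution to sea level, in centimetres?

Δh = αQ/(ρcₚ) = 1.8×10⁻⁴ × 2.6×10⁹ / (1025 × 3960) ≈ 0.11530 m

Δh ≈ 11.5 cm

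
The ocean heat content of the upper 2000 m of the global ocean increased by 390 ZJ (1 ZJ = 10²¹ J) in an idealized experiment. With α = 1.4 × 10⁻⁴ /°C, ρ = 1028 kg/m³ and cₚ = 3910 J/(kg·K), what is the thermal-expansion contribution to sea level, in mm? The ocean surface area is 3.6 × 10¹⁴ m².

Per unit area: Q = 390×10²¹ / (3.6×10¹⁴) ≈ 1.083×10⁹ J/m²
Δh = αQ/(ρcₚ) = 1.4×10⁻⁴ × 1.083×10⁹ / (1028 × 3910) ≈ 0.037721 m

Δh ≈ 37.7 mm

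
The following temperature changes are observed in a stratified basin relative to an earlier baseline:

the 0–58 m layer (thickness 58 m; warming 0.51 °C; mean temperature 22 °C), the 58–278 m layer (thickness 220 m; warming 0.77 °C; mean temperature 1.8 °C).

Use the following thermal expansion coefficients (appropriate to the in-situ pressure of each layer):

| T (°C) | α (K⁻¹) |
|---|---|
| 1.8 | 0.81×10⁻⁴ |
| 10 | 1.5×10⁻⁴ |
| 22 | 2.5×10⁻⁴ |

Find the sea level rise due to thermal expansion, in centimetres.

2.11 cm of thermosteric rise

Layer 1 at 22 °C → α = 2.5×10⁻⁴ K⁻¹
Layer 2 at 1.8 °C → α = 0.81×10⁻⁴ K⁻¹
0–58 m: 58 × 2.5×10⁻⁴ × 0.51 = 0.007395 m
58–278 m: 220 × 0.77 × 0.81×10⁻⁴ = 0.0137214 m
Δh = 0.007395 + 0.0137214 = 0.0211164 m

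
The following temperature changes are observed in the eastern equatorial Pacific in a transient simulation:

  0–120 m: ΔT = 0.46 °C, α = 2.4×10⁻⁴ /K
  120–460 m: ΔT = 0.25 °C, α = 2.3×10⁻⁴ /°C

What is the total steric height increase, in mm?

32.8 mm

Layer 1: 120 × 2.4×10⁻⁴ × 0.46 = 0.013248 m
Layer 2: 2.3×10⁻⁴ × 0.25 × 340 = 0.01955 m
Δh = 0.013248 + 0.01955 = 0.032798 m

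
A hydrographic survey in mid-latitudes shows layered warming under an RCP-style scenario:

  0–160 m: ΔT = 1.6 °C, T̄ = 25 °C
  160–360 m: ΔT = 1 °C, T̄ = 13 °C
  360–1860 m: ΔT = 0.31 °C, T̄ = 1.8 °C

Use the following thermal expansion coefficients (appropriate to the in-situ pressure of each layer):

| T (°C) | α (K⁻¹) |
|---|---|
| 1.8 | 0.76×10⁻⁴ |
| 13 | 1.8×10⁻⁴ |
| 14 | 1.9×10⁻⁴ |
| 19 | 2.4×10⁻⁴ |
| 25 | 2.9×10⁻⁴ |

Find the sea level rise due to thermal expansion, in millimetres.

Δh ≈ 146 mm

Layer 1 at 25 °C → α = 2.9×10⁻⁴ K⁻¹
Layer 2 at 13 °C → α = 1.8×10⁻⁴ K⁻¹
Layer 3 at 1.8 °C → α = 0.76×10⁻⁴ K⁻¹
Layer 1: 2.9×10⁻⁴ × 160 × 1.6 = 0.07424 m
200 × 1 × 1.8×10⁻⁴ = 0.03600 m
360–1860 m: 0.31 × 1500 × 0.76×10⁻⁴ = 0.03534 m
Δh = 0.07424 + 0.03600 + 0.03534 = 0.14558 m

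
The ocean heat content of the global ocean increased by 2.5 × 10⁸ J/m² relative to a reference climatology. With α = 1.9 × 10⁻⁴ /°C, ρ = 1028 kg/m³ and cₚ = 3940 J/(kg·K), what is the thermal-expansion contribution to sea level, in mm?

11.7 mm of thermosteric rise

Δh = αQ/(ρcₚ) = 1.9×10⁻⁴ × 2.5×10⁸ / (1028 × 3940) ≈ 0.011727 m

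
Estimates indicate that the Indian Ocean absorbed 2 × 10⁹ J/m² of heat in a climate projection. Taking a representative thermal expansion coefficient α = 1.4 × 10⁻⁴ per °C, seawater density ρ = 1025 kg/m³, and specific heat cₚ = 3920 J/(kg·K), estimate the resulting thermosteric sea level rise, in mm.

Δh = αQ/(ρcₚ) = 1.4×10⁻⁴ × 2×10⁹ / (1025 × 3920) ≈ 0.069686 m

69.7 mm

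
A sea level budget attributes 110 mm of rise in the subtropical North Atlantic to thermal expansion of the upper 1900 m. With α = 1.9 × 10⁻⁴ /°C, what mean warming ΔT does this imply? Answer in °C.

about 0.30 °C

ΔT = Δh/(αH) = 0.11 / (1.9×10⁻⁴ × 1900) ≈ 0.3047 °C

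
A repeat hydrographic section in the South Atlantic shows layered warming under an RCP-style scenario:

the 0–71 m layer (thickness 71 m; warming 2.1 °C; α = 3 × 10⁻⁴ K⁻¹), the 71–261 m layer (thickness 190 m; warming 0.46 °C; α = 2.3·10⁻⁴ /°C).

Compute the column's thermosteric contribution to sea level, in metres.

2.1 × 71 × 3×10⁻⁴ = 0.04473 m
Layer 2: 0.46 × 190 × 2.3×10⁻⁴ = 0.020102 m
Δh = 0.04473 + 0.020102 = 0.064832 m ≈ 0.0648 m

about 0.0648 m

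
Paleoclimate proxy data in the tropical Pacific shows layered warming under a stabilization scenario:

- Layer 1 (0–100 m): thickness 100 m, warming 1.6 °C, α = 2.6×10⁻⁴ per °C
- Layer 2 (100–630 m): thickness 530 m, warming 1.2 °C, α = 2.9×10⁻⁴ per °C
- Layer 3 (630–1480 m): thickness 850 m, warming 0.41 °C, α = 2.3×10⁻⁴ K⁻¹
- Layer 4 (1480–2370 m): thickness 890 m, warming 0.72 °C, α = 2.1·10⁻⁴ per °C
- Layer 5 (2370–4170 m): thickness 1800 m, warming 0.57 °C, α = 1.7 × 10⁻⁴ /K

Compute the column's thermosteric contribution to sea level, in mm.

0–100 m: 100 × 1.6 × 2.6×10⁻⁴ = 0.04160 m
530 × 1.2 × 2.9×10⁻⁴ = 0.18444 m
Layer 3: 2.3×10⁻⁴ × 0.41 × 850 = 0.080155 m
Layer 4: 0.72 × 890 × 2.1×10⁻⁴ = 0.134568 m
1.7×10⁻⁴ × 1800 × 0.57 = 0.17442 m
Δh = 0.04160 + 0.18444 + 0.080155 + 0.134568 + 0.17442 = 0.615183 m

615 mm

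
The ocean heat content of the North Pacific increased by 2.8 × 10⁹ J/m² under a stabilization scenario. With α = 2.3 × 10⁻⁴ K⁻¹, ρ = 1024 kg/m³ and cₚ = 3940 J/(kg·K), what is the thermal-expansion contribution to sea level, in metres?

Δh = αQ/(ρcₚ) = 2.3×10⁻⁴ × 2.8×10⁹ / (1024 × 3940) ≈ 0.15962 m

0.16 m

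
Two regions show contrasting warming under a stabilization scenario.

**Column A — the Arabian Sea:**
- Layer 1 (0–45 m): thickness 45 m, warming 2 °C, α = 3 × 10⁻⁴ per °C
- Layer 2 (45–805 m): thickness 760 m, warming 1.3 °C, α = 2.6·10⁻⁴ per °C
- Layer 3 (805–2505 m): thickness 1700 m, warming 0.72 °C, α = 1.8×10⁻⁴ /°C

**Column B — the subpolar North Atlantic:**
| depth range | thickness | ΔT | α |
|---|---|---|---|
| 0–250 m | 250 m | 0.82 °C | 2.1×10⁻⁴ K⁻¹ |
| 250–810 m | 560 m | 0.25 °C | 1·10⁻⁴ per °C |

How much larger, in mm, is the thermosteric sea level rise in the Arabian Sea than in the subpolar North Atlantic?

A Layer 1: 2 × 3×10⁻⁴ × 45 = 0.02700 m
A 45–805 m: 760 × 1.3 × 2.6×10⁻⁴ = 0.25688 m
A 1.8×10⁻⁴ × 0.72 × 1700 = 0.22032 m
A total: 0.50420 m
B Layer 1: 250 × 2.1×10⁻⁴ × 0.82 = 0.04305 m
B 250–810 m: 1×10⁻⁴ × 0.25 × 560 = 0.01400 m
B total: 0.05705 m
Difference: 0.50420 − 0.05705 = 0.44715 m

450 mm larger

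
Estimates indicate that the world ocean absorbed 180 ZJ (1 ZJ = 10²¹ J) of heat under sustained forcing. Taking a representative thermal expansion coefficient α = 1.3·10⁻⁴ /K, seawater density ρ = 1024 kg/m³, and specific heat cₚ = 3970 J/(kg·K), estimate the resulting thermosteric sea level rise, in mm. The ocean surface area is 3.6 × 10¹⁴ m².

16.0 mm

Per unit area: Q = 180×10²¹ / (3.6×10¹⁴) = 5×10⁸ J/m²
Δh = αQ/(ρcₚ) = 1.3×10⁻⁴ × 5×10⁸ / (1024 × 3970) ≈ 0.015989 m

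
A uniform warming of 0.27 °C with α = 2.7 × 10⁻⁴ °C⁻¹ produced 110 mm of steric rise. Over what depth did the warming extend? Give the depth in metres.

H = Δh/(αΔT) = 0.11 / (2.7×10⁻⁴ × 0.27) ≈ 1509 m

1510 m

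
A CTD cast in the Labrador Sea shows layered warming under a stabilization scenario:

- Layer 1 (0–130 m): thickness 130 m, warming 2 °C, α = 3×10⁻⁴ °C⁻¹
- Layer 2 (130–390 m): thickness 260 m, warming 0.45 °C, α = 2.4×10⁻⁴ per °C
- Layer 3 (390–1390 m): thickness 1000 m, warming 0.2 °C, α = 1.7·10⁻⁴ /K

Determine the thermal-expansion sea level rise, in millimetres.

140 mm

0–130 m: 3×10⁻⁴ × 2 × 130 = 0.07800 m
130–390 m: 260 × 0.45 × 2.4×10⁻⁴ = 0.02808 m
390–1390 m: 1.7×10⁻⁴ × 0.2 × 1000 = 0.03400 m
Δh = 0.07800 + 0.02808 + 0.03400 = 0.14008 m ≈ 140 mm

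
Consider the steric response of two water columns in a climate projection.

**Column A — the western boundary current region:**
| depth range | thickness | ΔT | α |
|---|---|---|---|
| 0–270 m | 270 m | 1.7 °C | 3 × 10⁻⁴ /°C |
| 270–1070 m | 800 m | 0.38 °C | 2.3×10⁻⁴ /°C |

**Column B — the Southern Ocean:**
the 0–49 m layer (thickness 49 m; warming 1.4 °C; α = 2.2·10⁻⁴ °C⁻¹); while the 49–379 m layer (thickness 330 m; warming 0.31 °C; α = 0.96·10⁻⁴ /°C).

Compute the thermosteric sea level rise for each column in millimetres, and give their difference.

A: 210 mm; B: 25 mm; difference 180 mm

A 0–270 m: 1.7 × 270 × 3×10⁻⁴ = 0.13770 m
A Layer 2: 2.3×10⁻⁴ × 800 × 0.38 = 0.06992 m
A total: 0.20762 m
B 1.4 × 49 × 2.2×10⁻⁴ = 0.015092 m
B 49–379 m: 330 × 0.31 × 0.96×10⁻⁴ = 0.0098208 m
B total: 0.0249128 m
Difference: 0.20762 − 0.0249128 = 0.1827072 m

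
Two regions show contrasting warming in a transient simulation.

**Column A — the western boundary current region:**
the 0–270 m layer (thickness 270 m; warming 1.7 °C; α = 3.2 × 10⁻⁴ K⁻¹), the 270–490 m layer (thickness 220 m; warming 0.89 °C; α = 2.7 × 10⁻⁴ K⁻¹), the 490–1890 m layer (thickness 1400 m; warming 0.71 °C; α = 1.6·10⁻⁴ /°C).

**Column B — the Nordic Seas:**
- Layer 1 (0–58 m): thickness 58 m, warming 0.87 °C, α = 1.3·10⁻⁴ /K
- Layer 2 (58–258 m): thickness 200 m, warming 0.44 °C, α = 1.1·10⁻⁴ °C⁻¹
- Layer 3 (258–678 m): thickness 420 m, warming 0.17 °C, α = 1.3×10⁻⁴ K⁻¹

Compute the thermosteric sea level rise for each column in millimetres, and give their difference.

Δh_A ≈ 360 mm, Δh_B ≈ 26 mm; difference ≈ 330 mm

A Layer 1: 3.2×10⁻⁴ × 1.7 × 270 = 0.14688 m
A 270–490 m: 0.89 × 2.7×10⁻⁴ × 220 = 0.052866 m
A 1.6×10⁻⁴ × 0.71 × 1400 = 0.15904 m
A total: 0.358786 m
B 1.3×10⁻⁴ × 0.87 × 58 = 0.0065598 m
B 0.44 × 1.1×10⁻⁴ × 200 = 0.00968 m
B 258–678 m: 1.3×10⁻⁴ × 420 × 0.17 = 0.009282 m
B total: 0.0255218 m
Difference: 0.358786 − 0.0255218 = 0.3332642 m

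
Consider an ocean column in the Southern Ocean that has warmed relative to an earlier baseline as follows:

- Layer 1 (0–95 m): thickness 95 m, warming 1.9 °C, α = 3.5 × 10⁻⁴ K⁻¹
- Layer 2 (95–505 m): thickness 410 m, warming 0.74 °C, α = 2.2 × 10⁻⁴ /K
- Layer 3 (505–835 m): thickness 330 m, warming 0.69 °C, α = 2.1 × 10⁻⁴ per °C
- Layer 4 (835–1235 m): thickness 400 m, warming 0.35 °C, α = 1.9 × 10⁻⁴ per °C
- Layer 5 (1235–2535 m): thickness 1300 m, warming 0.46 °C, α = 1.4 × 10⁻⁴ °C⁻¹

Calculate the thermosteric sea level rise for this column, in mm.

3.5×10⁻⁴ × 95 × 1.9 = 0.063175 m
95–505 m: 0.74 × 410 × 2.2×10⁻⁴ = 0.066748 m
Layer 3: 330 × 0.69 × 2.1×10⁻⁴ = 0.047817 m
835–1235 m: 1.9×10⁻⁴ × 400 × 0.35 = 0.02660 m
1235–2535 m: 1300 × 1.4×10⁻⁴ × 0.46 = 0.08372 m
Δh = 0.063175 + 0.066748 + 0.047817 + 0.02660 + 0.08372 = 0.28806 m ≈ 288 mm

about 288 mm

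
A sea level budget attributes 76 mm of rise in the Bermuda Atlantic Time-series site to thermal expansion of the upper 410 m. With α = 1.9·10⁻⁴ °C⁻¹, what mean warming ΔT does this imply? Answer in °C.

ΔT = Δh/(αH) = 0.076 / (1.9×10⁻⁴ × 410) ≈ 0.9756 °C

about 0.98 °C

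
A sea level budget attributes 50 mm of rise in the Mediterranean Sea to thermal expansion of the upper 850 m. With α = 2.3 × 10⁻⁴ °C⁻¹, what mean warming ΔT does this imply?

ΔT = Δh/(αH) = 0.05 / (2.3×10⁻⁴ × 850) ≈ 0.2558 °C

about 0.26 °C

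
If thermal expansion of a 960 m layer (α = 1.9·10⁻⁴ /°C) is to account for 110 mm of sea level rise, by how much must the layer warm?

about 0.603 °C

ΔT = Δh/(αH) = 0.11 / (1.9×10⁻⁴ × 960) ≈ 0.6031 °C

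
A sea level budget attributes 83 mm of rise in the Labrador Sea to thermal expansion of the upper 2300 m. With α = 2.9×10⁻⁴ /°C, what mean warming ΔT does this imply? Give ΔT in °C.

ΔT ≈ 0.124 °C

ΔT = Δh/(αH) = 0.083 / (2.9×10⁻⁴ × 2300) ≈ 0.1244 °C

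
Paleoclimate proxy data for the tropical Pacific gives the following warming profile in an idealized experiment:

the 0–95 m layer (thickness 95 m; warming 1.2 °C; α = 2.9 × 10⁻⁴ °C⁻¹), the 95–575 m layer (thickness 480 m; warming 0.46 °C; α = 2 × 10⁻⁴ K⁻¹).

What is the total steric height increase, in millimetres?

Layer 1: 2.9×10⁻⁴ × 95 × 1.2 = 0.03306 m
95–575 m: 0.46 × 480 × 2×10⁻⁴ = 0.04416 m
Δh = 0.03306 + 0.04416 = 0.07722 m

Δh ≈ 77.2 mm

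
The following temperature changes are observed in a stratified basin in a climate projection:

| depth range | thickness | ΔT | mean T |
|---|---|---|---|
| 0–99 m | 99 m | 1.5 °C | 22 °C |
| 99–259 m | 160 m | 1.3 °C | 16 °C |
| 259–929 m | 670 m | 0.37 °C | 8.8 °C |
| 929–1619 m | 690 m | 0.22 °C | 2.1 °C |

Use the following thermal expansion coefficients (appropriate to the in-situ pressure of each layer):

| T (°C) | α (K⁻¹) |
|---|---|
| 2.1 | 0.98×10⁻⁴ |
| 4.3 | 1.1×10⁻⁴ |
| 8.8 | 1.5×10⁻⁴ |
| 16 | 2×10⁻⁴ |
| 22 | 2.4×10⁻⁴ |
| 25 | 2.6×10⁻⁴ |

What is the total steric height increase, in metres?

Δh = 0.13 m

Layer 1 at 22 °C → α = 2.4×10⁻⁴ K⁻¹
Layer 2 at 16 °C → α = 2×10⁻⁴ K⁻¹
Layer 3 at 8.8 °C → α = 1.5×10⁻⁴ K⁻¹
Layer 4 at 2.1 °C → α = 0.98×10⁻⁴ K⁻¹
99 × 2.4×10⁻⁴ × 1.5 = 0.03564 m
Layer 2: 2×10⁻⁴ × 1.3 × 160 = 0.04160 m
259–929 m: 1.5×10⁻⁴ × 0.37 × 670 = 0.037185 m
Layer 4: 690 × 0.22 × 0.98×10⁻⁴ = 0.0148764 m
Δh = 0.03564 + 0.04160 + 0.037185 + 0.0148764 = 0.1293014 m ≈ 0.13 m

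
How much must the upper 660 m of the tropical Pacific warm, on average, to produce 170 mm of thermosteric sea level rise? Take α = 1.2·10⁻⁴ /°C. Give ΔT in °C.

about 2.1 °C

ΔT = Δh/(αH) = 0.17 / (1.2×10⁻⁴ × 660) ≈ 2.146 °C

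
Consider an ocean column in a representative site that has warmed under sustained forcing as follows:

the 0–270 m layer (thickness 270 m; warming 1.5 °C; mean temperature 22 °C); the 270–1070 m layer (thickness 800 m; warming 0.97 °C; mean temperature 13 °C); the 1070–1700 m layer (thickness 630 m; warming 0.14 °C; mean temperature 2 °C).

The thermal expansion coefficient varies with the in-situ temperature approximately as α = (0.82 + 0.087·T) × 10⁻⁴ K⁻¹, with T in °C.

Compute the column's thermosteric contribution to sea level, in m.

Layer 1: α = (0.82 + 0.087×22)×10⁻⁴ = 2.734×10⁻⁴ K⁻¹
Layer 2: α = (0.82 + 0.087×13)×10⁻⁴ = 1.951×10⁻⁴ K⁻¹
Layer 3: α = (0.82 + 0.087×2)×10⁻⁴ = 0.994×10⁻⁴ K⁻¹
Layer 1: 270 × 1.5 × 2.734×10⁻⁴ = 0.110727 m
Layer 2: 0.97 × 800 × 1.951×10⁻⁴ = 0.1513976 m
Layer 3: 630 × 0.14 × 0.994×10⁻⁴ = 0.00876708 m
Δh = 0.110727 + 0.1513976 + 0.00876708 = 0.27089168 m

Δh ≈ 0.271 m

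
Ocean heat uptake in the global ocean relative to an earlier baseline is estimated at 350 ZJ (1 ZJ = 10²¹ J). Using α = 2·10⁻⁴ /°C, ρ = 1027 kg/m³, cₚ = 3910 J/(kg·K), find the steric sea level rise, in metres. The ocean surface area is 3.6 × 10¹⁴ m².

Δh ≈ 0.0484 m

Per unit area: Q = 350×10²¹ / (3.6×10¹⁴) ≈ 9.722×10⁸ J/m²
Δh = αQ/(ρcₚ) = 2×10⁻⁴ × 9.722×10⁸ / (1027 × 3910) ≈ 0.048422 m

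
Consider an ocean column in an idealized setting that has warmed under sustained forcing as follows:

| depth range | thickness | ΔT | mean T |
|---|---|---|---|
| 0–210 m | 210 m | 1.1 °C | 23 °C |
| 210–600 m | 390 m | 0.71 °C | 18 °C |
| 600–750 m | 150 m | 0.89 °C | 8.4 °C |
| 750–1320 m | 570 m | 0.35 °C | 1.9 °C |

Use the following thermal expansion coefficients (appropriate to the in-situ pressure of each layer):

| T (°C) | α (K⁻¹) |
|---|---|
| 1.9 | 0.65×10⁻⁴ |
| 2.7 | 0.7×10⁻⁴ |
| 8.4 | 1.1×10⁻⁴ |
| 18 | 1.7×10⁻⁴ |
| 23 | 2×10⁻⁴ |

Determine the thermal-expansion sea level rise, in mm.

Layer 1 at 23 °C → α = 2×10⁻⁴ K⁻¹
Layer 2 at 18 °C → α = 1.7×10⁻⁴ K⁻¹
Layer 3 at 8.4 °C → α = 1.1×10⁻⁴ K⁻¹
Layer 4 at 1.9 °C → α = 0.65×10⁻⁴ K⁻¹
0–210 m: 210 × 2×10⁻⁴ × 1.1 = 0.04620 m
390 × 0.71 × 1.7×10⁻⁴ = 0.047073 m
Layer 3: 150 × 0.89 × 1.1×10⁻⁴ = 0.014685 m
750–1320 m: 0.35 × 570 × 0.65×10⁻⁴ = 0.0129675 m
Δh = 0.04620 + 0.047073 + 0.014685 + 0.0129675 = 0.1209255 m

about 121 mm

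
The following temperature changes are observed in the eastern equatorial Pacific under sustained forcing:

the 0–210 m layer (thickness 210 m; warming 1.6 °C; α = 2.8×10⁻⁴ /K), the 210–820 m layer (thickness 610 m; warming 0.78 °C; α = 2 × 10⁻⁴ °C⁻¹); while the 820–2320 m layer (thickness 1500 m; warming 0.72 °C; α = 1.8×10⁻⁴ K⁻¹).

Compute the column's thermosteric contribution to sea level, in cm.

Δh = 38 cm

Layer 1: 210 × 1.6 × 2.8×10⁻⁴ = 0.09408 m
210–820 m: 610 × 2×10⁻⁴ × 0.78 = 0.09516 m
Layer 3: 1.8×10⁻⁴ × 1500 × 0.72 = 0.19440 m
Δh = 0.09408 + 0.09516 + 0.19440 = 0.38364 m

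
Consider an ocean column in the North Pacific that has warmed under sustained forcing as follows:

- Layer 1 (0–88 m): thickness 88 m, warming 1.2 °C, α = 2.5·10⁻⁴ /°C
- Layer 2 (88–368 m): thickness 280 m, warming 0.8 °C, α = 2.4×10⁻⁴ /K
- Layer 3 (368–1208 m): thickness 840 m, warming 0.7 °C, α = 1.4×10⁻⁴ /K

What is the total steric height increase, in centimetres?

16.2 cm

0–88 m: 1.2 × 88 × 2.5×10⁻⁴ = 0.02640 m
88–368 m: 0.8 × 280 × 2.4×10⁻⁴ = 0.05376 m
840 × 0.7 × 1.4×10⁻⁴ = 0.08232 m
Δh = 0.02640 + 0.05376 + 0.08232 = 0.16248 m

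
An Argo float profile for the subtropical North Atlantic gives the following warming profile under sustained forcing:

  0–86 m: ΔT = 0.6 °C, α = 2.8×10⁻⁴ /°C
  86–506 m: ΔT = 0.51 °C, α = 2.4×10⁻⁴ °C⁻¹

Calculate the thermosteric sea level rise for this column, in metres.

Δh ≈ 0.066 m

Layer 1: 2.8×10⁻⁴ × 86 × 0.6 = 0.014448 m
2.4×10⁻⁴ × 0.51 × 420 = 0.051408 m
Δh = 0.014448 + 0.051408 = 0.065856 m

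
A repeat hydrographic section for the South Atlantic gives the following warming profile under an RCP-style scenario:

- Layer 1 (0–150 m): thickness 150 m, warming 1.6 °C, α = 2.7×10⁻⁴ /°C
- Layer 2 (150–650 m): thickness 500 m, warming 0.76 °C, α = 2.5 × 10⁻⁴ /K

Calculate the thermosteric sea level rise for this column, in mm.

0–150 m: 150 × 1.6 × 2.7×10⁻⁴ = 0.06480 m
500 × 0.76 × 2.5×10⁻⁴ = 0.09500 m
Δh = 0.06480 + 0.09500 = 0.15980 m ≈ 160 mm

160 mm of thermosteric rise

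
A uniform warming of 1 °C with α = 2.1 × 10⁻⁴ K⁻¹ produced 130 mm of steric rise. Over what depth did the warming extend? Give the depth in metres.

H = Δh/(αΔT) = 0.13 / (2.1×10⁻⁴ × 1) ≈ 619.0 m

619 m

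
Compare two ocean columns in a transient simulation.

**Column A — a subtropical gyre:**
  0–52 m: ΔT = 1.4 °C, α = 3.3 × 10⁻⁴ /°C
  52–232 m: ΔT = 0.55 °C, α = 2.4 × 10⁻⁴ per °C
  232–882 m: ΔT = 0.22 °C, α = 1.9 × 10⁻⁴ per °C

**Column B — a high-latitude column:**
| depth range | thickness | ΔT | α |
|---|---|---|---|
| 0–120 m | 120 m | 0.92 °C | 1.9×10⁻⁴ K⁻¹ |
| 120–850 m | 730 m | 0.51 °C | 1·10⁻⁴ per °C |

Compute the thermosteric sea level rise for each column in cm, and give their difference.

Δh_A ≈ 7.50 cm, Δh_B ≈ 5.82 cm; difference ≈ 1.67 cm

A 3.3×10⁻⁴ × 1.4 × 52 = 0.024024 m
A Layer 2: 0.55 × 180 × 2.4×10⁻⁴ = 0.02376 m
A 0.22 × 1.9×10⁻⁴ × 650 = 0.02717 m
A total: 0.074954 m
B 0–120 m: 120 × 1.9×10⁻⁴ × 0.92 = 0.020976 m
B 120–850 m: 730 × 0.51 × 1×10⁻⁴ = 0.03723 m
B total: 0.058206 m
Difference: 0.074954 − 0.058206 = 0.016748 m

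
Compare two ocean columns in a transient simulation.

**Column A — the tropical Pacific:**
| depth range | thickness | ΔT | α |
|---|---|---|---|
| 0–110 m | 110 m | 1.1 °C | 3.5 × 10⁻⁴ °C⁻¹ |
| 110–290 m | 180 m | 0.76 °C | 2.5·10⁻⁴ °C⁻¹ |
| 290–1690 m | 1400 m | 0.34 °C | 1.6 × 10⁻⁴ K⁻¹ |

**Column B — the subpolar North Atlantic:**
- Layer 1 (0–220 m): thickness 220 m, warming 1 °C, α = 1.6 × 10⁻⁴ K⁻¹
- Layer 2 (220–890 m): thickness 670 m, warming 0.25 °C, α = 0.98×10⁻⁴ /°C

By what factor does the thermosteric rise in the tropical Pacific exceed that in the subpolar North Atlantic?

3.0

A 110 × 1.1 × 3.5×10⁻⁴ = 0.04235 m
A Layer 2: 2.5×10⁻⁴ × 180 × 0.76 = 0.03420 m
A 0.34 × 1.6×10⁻⁴ × 1400 = 0.07616 m
A total: 0.15271 m
B 220 × 1.6×10⁻⁴ × 1 = 0.03520 m
B 0.98×10⁻⁴ × 670 × 0.25 = 0.016415 m
B total: 0.051615 m
Ratio: 0.15271 / 0.051615 ≈ 2.959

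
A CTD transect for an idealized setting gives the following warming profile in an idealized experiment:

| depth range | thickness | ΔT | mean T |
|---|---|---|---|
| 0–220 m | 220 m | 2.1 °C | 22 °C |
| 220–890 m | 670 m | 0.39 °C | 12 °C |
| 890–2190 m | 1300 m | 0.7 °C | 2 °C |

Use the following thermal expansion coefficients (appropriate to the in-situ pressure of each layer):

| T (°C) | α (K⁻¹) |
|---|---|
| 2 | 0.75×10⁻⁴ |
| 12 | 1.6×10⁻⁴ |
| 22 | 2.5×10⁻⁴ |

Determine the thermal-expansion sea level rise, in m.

Δh ≈ 0.23 m

Layer 1 at 22 °C → α = 2.5×10⁻⁴ K⁻¹
Layer 2 at 12 °C → α = 1.6×10⁻⁴ K⁻¹
Layer 3 at 2 °C → α = 0.75×10⁻⁴ K⁻¹
Layer 1: 2.1 × 220 × 2.5×10⁻⁴ = 0.11550 m
0.39 × 670 × 1.6×10⁻⁴ = 0.041808 m
890–2190 m: 0.75×10⁻⁴ × 1300 × 0.7 = 0.06825 m
Δh = 0.11550 + 0.041808 + 0.06825 = 0.225558 m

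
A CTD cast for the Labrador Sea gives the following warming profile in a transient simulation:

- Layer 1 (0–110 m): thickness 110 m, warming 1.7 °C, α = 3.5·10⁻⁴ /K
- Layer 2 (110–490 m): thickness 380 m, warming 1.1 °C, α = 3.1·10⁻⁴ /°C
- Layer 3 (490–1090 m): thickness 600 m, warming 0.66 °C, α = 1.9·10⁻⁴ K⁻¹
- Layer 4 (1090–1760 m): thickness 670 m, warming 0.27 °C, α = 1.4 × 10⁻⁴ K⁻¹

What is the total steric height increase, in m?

0–110 m: 110 × 3.5×10⁻⁴ × 1.7 = 0.06545 m
110–490 m: 1.1 × 3.1×10⁻⁴ × 380 = 0.12958 m
600 × 1.9×10⁻⁴ × 0.66 = 0.07524 m
0.27 × 1.4×10⁻⁴ × 670 = 0.025326 m
Δh = 0.06545 + 0.12958 + 0.07524 + 0.025326 = 0.295596 m

about 0.296 m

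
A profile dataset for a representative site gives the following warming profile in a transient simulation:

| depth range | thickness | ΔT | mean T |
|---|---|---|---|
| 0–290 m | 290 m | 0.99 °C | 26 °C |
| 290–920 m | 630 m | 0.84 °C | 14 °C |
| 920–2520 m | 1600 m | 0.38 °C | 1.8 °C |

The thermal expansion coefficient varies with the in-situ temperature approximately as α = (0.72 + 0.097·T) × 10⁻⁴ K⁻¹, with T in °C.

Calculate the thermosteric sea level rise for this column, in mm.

260 mm of thermosteric rise

Layer 1: α = (0.72 + 0.097×26)×10⁻⁴ = 3.242×10⁻⁴ K⁻¹
Layer 2: α = (0.72 + 0.097×14)×10⁻⁴ = 2.078×10⁻⁴ K⁻¹
Layer 3: α = (0.72 + 0.097×1.8)×10⁻⁴ = 0.8946×10⁻⁴ K⁻¹
Layer 1: 290 × 0.99 × 3.242×10⁻⁴ = 0.09307782 m
Layer 2: 0.84 × 2.078×10⁻⁴ × 630 = 0.10996776 m
1600 × 0.8946×10⁻⁴ × 0.38 = 0.05439168 m
Δh = 0.09307782 + 0.10996776 + 0.05439168 = 0.25743726 m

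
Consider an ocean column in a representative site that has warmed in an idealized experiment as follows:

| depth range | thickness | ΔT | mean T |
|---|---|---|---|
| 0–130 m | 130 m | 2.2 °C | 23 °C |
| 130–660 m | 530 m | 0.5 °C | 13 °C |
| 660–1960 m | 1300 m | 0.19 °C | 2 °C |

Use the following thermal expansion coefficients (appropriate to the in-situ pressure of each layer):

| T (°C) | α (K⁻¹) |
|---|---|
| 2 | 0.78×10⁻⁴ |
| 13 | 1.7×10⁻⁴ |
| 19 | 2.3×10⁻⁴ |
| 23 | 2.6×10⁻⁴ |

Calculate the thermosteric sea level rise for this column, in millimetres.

139 mm

Layer 1 at 23 °C → α = 2.6×10⁻⁴ K⁻¹
Layer 2 at 13 °C → α = 1.7×10⁻⁴ K⁻¹
Layer 3 at 2 °C → α = 0.78×10⁻⁴ K⁻¹
0–130 m: 2.2 × 2.6×10⁻⁴ × 130 = 0.07436 m
1.7×10⁻⁴ × 530 × 0.5 = 0.04505 m
0.78×10⁻⁴ × 1300 × 0.19 = 0.019266 m
Δh = 0.07436 + 0.04505 + 0.019266 = 0.138676 m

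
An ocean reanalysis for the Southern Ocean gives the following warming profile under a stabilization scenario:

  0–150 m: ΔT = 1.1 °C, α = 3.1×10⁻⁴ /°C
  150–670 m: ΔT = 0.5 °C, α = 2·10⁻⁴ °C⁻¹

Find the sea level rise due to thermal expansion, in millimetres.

0–150 m: 1.1 × 150 × 3.1×10⁻⁴ = 0.05115 m
Layer 2: 2×10⁻⁴ × 520 × 0.5 = 0.05200 m
Δh = 0.05115 + 0.05200 = 0.10315 m

103 mm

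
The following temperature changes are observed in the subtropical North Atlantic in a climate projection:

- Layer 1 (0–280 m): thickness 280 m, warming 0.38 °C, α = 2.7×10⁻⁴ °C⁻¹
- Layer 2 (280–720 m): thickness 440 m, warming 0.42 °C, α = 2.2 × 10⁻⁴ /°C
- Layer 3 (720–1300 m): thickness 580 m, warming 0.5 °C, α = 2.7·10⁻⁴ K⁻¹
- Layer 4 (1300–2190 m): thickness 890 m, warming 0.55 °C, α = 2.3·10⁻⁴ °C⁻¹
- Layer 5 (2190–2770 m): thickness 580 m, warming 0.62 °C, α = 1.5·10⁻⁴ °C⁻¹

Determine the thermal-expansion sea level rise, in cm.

0–280 m: 0.38 × 280 × 2.7×10⁻⁴ = 0.028728 m
280–720 m: 2.2×10⁻⁴ × 0.42 × 440 = 0.040656 m
2.7×10⁻⁴ × 580 × 0.5 = 0.07830 m
1300–2190 m: 2.3×10⁻⁴ × 0.55 × 890 = 0.112585 m
Layer 5: 1.5×10⁻⁴ × 580 × 0.62 = 0.05394 m
Δh = 0.028728 + 0.040656 + 0.07830 + 0.112585 + 0.05394 = 0.314209 m ≈ 31 cm

about 31 cm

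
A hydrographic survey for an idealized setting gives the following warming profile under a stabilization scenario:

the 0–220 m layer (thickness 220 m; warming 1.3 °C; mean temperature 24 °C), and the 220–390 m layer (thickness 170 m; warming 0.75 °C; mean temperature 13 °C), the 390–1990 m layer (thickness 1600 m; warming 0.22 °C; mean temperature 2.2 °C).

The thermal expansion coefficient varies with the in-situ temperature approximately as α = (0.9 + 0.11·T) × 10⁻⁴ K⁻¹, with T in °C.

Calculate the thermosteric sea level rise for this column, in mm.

Layer 1: α = (0.9 + 0.11×24)×10⁻⁴ = 3.54×10⁻⁴ K⁻¹
Layer 2: α = (0.9 + 0.11×13)×10⁻⁴ = 2.33×10⁻⁴ K⁻¹
Layer 3: α = (0.9 + 0.11×2.2)×10⁻⁴ = 1.142×10⁻⁴ K⁻¹
Layer 1: 3.54×10⁻⁴ × 1.3 × 220 = 0.101244 m
Layer 2: 2.33×10⁻⁴ × 170 × 0.75 = 0.0297075 m
Layer 3: 1.142×10⁻⁴ × 1600 × 0.22 = 0.0401984 m
Δh = 0.101244 + 0.0297075 + 0.0401984 = 0.1711499 m ≈ 171 mm

about 171 mm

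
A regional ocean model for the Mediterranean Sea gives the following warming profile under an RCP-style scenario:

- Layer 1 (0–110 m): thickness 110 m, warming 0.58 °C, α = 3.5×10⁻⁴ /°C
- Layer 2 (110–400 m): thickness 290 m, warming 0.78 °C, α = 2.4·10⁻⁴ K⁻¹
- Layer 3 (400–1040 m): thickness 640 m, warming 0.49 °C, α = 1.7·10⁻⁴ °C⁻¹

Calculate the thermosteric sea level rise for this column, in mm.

0–110 m: 110 × 0.58 × 3.5×10⁻⁴ = 0.02233 m
Layer 2: 0.78 × 290 × 2.4×10⁻⁴ = 0.054288 m
400–1040 m: 1.7×10⁻⁴ × 640 × 0.49 = 0.053312 m
Δh = 0.02233 + 0.054288 + 0.053312 = 0.12993 m

Δh ≈ 130 mm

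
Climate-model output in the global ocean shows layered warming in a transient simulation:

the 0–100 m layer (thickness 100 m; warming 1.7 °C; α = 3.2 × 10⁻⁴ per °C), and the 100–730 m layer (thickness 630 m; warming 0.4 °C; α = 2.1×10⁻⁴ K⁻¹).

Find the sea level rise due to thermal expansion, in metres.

100 × 1.7 × 3.2×10⁻⁴ = 0.05440 m
100–730 m: 0.4 × 630 × 2.1×10⁻⁴ = 0.05292 m
Δh = 0.05440 + 0.05292 = 0.10732 m

about 0.107 m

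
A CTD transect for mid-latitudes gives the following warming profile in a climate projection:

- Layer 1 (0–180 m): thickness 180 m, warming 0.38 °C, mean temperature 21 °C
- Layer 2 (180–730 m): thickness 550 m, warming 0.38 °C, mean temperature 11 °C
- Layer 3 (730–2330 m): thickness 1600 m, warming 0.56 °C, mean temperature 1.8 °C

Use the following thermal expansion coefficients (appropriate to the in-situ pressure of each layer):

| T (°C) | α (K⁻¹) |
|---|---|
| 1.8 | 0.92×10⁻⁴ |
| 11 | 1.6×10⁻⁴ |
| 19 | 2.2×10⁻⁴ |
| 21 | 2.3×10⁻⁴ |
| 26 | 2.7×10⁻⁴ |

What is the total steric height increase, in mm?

Δh ≈ 130 mm

Layer 1 at 21 °C → α = 2.3×10⁻⁴ K⁻¹
Layer 2 at 11 °C → α = 1.6×10⁻⁴ K⁻¹
Layer 3 at 1.8 °C → α = 0.92×10⁻⁴ K⁻¹
Layer 1: 2.3×10⁻⁴ × 0.38 × 180 = 0.015732 m
550 × 0.38 × 1.6×10⁻⁴ = 0.03344 m
0.56 × 1600 × 0.92×10⁻⁴ = 0.082432 m
Δh = 0.015732 + 0.03344 + 0.082432 = 0.131604 m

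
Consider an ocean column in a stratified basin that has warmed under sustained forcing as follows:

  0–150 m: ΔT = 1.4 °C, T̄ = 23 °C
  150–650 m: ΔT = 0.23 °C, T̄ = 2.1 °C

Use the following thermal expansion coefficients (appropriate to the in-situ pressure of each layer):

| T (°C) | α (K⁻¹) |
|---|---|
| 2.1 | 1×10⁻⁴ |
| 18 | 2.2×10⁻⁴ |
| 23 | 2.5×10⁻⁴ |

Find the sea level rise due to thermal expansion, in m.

about 0.0640 m

Layer 1 at 23 °C → α = 2.5×10⁻⁴ K⁻¹
Layer 2 at 2.1 °C → α = 1×10⁻⁴ K⁻¹
0–150 m: 2.5×10⁻⁴ × 150 × 1.4 = 0.05250 m
150–650 m: 0.23 × 500 × 1×10⁻⁴ = 0.01150 m
Δh = 0.05250 + 0.01150 = 0.06400 m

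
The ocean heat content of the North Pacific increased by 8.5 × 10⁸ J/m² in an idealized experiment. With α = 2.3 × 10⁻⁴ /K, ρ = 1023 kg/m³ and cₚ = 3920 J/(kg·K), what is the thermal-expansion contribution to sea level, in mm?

Δh = αQ/(ρcₚ) = 2.3×10⁻⁴ × 8.5×10⁸ / (1023 × 3920) ≈ 0.048751 m

Δh ≈ 49 mm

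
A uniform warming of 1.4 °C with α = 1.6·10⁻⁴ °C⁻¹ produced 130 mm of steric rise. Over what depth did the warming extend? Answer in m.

H ≈ 580 m

H = Δh/(αΔT) = 0.13 / (1.6×10⁻⁴ × 1.4) ≈ 580.4 m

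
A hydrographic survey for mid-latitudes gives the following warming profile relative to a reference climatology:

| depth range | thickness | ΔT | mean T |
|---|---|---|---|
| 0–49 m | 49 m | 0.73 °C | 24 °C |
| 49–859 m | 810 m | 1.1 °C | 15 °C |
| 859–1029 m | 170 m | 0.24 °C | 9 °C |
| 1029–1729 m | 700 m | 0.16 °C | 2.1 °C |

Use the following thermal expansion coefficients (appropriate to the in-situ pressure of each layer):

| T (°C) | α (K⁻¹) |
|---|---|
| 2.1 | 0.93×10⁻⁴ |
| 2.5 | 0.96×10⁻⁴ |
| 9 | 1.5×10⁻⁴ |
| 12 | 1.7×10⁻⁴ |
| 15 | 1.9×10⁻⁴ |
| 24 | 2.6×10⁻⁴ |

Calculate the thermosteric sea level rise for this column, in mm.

Layer 1 at 24 °C → α = 2.6×10⁻⁴ K⁻¹
Layer 2 at 15 °C → α = 1.9×10⁻⁴ K⁻¹
Layer 3 at 9 °C → α = 1.5×10⁻⁴ K⁻¹
Layer 4 at 2.1 °C → α = 0.93×10⁻⁴ K⁻¹
Layer 1: 0.73 × 2.6×10⁻⁴ × 49 = 0.0093002 m
Layer 2: 1.9×10⁻⁴ × 810 × 1.1 = 0.16929 m
Layer 3: 1.5×10⁻⁴ × 0.24 × 170 = 0.00612 m
0.93×10⁻⁴ × 700 × 0.16 = 0.010416 m
Δh = 0.0093002 + 0.16929 + 0.00612 + 0.010416 = 0.1951262 m

Δh = 195 mm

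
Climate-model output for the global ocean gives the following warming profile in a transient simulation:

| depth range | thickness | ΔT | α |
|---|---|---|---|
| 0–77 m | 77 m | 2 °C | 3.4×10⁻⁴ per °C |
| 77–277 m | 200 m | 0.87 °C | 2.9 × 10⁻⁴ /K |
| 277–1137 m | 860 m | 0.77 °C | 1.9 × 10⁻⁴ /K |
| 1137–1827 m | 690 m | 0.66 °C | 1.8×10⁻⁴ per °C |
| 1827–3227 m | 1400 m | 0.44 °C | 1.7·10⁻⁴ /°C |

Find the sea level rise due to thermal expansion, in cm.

Layer 1: 77 × 3.4×10⁻⁴ × 2 = 0.05236 m
0.87 × 2.9×10⁻⁴ × 200 = 0.05046 m
277–1137 m: 0.77 × 1.9×10⁻⁴ × 860 = 0.125818 m
Layer 4: 690 × 1.8×10⁻⁴ × 0.66 = 0.081972 m
1400 × 1.7×10⁻⁴ × 0.44 = 0.10472 m
Δh = 0.05236 + 0.05046 + 0.125818 + 0.081972 + 0.10472 = 0.41533 m

Δh ≈ 41.5 cm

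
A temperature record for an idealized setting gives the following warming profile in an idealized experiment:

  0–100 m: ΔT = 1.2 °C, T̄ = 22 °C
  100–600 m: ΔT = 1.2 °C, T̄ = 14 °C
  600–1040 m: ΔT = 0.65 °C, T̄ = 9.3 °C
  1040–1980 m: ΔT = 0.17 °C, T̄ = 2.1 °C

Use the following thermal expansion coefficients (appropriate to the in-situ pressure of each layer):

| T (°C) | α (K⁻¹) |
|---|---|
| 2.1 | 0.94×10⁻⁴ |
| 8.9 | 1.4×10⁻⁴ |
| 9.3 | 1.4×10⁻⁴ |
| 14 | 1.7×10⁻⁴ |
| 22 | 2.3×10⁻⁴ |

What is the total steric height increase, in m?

about 0.18 m

Layer 1 at 22 °C → α = 2.3×10⁻⁴ K⁻¹
Layer 2 at 14 °C → α = 1.7×10⁻⁴ K⁻¹
Layer 3 at 9.3 °C → α = 1.4×10⁻⁴ K⁻¹
Layer 4 at 2.1 °C → α = 0.94×10⁻⁴ K⁻¹
0–100 m: 100 × 1.2 × 2.3×10⁻⁴ = 0.02760 m
100–600 m: 1.7×10⁻⁴ × 1.2 × 500 = 0.10200 m
1.4×10⁻⁴ × 440 × 0.65 = 0.04004 m
1040–1980 m: 0.17 × 940 × 0.94×10⁻⁴ = 0.0150212 m
Δh = 0.02760 + 0.10200 + 0.04004 + 0.0150212 = 0.1846612 m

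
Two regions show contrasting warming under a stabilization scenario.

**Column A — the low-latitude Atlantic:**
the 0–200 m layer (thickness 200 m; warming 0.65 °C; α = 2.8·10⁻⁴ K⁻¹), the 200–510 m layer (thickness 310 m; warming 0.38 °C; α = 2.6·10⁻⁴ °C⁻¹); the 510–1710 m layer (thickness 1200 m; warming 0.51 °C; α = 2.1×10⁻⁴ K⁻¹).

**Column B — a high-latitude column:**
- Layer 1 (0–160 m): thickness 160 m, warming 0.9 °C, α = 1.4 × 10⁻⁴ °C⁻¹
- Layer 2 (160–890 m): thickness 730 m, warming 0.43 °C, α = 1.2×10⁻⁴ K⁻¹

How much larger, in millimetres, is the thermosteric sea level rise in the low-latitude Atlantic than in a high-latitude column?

140 mm

A Layer 1: 0.65 × 2.8×10⁻⁴ × 200 = 0.03640 m
A 200–510 m: 0.38 × 2.6×10⁻⁴ × 310 = 0.030628 m
A 510–1710 m: 0.51 × 2.1×10⁻⁴ × 1200 = 0.12852 m
A total: 0.195548 m
B 0–160 m: 160 × 0.9 × 1.4×10⁻⁴ = 0.02016 m
B 160–890 m: 730 × 1.2×10⁻⁴ × 0.43 = 0.037668 m
B total: 0.057828 m
Difference: 0.195548 − 0.057828 = 0.13772 m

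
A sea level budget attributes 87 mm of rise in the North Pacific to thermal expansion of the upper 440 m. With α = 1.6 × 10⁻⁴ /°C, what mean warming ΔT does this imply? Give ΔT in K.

ΔT = Δh/(αH) = 0.087 / (1.6×10⁻⁴ × 440) ≈ 1.236 K

ΔT ≈ 1.24 K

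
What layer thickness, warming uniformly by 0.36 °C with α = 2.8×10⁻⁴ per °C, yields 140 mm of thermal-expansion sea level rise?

about 1390 m

H = Δh/(αΔT) = 0.14 / (2.8×10⁻⁴ × 0.36) ≈ 1389 m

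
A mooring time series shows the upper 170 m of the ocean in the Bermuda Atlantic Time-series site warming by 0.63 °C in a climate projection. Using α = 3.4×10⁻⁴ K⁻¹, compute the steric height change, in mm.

Δh = αΔT·H = 3.4×10⁻⁴ × 0.63 × 170 = 0.036414 m

36.4 mm of thermosteric rise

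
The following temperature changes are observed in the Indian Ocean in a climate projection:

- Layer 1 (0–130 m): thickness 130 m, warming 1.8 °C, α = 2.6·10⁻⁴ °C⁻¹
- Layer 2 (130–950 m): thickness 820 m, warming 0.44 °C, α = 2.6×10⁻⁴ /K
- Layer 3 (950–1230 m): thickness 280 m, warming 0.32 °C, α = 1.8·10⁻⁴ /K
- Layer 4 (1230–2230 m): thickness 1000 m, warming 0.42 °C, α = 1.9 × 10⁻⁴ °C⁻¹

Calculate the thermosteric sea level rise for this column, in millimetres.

251 mm of thermosteric rise

0–130 m: 1.8 × 130 × 2.6×10⁻⁴ = 0.06084 m
0.44 × 2.6×10⁻⁴ × 820 = 0.093808 m
280 × 1.8×10⁻⁴ × 0.32 = 0.016128 m
1.9×10⁻⁴ × 0.42 × 1000 = 0.07980 m
Δh = 0.06084 + 0.093808 + 0.016128 + 0.07980 = 0.250576 m ≈ 251 mm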